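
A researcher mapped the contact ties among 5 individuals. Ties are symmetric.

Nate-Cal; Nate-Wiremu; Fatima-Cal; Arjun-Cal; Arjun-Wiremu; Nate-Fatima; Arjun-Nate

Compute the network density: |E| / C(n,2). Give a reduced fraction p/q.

There are 7 edges and 5 nodes, so the maximum possible is C(5,2) = 10.
Density = 7/10.

7/10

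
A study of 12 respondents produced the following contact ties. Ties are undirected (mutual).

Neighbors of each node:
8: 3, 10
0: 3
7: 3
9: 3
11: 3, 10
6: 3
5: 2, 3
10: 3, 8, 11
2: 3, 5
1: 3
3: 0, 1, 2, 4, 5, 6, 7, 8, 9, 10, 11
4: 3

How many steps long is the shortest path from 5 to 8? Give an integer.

One shortest route is 5 – 3 – 8, which uses 2 edges, and 5 and 8 are not directly tied, so nothing shorter exists. So d(5,8) = 2.

2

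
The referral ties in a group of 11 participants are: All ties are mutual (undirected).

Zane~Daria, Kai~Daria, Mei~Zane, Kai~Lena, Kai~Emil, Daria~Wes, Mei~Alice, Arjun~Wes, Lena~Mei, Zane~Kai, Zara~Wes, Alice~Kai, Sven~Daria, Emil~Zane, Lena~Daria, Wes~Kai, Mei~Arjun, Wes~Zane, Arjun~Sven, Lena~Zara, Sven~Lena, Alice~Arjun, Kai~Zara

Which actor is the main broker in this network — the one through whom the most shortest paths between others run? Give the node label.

Kai

Unnormalized betweenness of each node: Alice:13/12, Arjun:3, Daria:10/3, Emil:0, Kai:61/6, Lena:9/2, Mei:31/12, Sven:1, Wes:23/6, Zane:25/6, Zara:1/3.
Kai has the largest value, 61/6, making it the main broker — the node through which the most shortest paths run.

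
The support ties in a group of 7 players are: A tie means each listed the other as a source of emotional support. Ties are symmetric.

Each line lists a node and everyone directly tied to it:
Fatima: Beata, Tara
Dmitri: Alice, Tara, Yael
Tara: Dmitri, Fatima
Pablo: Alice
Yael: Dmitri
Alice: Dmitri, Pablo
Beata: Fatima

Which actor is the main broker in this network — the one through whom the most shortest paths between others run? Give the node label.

Dmitri

Unnormalized betweenness of each node: Alice:5, Beata:0, Dmitri:11, Fatima:5, Pablo:0, Tara:8, Yael:0.
Dmitri has the largest value, 11, making it the main broker — the node through which the most shortest paths run.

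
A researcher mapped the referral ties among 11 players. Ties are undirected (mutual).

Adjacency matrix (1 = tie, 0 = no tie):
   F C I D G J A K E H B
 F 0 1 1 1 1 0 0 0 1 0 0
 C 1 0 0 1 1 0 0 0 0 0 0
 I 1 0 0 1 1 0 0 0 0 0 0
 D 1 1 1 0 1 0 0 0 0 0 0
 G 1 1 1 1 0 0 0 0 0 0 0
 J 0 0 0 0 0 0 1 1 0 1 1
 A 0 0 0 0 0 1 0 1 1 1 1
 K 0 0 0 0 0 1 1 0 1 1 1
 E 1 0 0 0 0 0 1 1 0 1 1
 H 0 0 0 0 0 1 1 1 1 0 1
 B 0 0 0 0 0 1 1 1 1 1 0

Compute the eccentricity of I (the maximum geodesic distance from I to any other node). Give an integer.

Distances from I: A:3, B:3, C:2, D:1, E:2, F:1, G:1, H:3, J:4, K:3.
The largest is 4 (to J), so the eccentricity of I is 4.

4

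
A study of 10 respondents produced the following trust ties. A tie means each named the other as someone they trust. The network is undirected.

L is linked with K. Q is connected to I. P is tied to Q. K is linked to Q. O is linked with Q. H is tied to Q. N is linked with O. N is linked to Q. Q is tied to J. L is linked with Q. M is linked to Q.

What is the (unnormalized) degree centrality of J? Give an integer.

J is directly tied to Q. That is 1 neighbor, so the degree of J is 1.

1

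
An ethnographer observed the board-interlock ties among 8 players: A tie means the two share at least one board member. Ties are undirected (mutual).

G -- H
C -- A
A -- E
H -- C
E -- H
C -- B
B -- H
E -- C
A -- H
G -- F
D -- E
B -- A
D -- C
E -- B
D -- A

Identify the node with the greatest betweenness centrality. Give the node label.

H

Unnormalized betweenness of each node: A:4/3, B:0, C:4/3, D:0, E:4/3, F:0, G:6, H:10.
H has the largest value, 10, making it the main broker — the node through which the most shortest paths run.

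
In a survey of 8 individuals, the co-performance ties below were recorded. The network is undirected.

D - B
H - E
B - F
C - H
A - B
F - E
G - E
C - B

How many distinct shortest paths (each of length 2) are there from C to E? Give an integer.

1

The shortest distance is 2, and the only length-2 path is C–H–E. So there is exactly 1 shortest path.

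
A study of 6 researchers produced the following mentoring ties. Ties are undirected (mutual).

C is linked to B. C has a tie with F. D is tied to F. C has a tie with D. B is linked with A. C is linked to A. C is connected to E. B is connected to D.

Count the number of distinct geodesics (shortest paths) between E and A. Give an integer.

1

The shortest distance is 2, and the only length-2 path is E–C–A. So there is exactly 1 shortest path.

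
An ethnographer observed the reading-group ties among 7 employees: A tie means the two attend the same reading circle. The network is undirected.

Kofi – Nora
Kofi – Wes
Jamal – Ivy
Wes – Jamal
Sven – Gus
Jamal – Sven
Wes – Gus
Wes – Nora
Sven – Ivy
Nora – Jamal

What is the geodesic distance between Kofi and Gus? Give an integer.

One shortest route is Kofi – Wes – Gus, which uses 2 edges, and Kofi and Gus are not directly tied, so nothing shorter exists. So d(Kofi,Gus) = 2.

2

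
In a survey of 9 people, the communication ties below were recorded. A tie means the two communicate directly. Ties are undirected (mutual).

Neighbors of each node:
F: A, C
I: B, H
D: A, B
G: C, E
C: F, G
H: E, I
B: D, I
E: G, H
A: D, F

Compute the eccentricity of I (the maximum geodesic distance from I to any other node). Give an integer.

Distances from I: A:3, B:1, C:4, D:2, E:2, F:4, G:3, H:1.
The largest is 4 (to F and C), so the eccentricity of I is 4.

4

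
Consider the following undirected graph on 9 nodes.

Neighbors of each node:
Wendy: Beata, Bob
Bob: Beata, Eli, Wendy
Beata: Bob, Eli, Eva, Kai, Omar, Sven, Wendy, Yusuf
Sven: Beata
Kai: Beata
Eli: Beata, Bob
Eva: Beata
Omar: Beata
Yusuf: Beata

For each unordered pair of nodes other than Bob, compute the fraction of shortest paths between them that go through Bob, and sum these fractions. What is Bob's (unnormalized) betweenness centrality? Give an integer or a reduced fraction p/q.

1/2

Pairs whose geodesics pass through Bob — Wendy–Eli: 1/2.
All other pairs contribute 0.
Summing the contributions gives betweenness(Bob) = 1/2.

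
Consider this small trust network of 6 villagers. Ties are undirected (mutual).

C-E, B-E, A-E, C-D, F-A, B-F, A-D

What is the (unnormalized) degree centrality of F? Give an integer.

F is directly tied to A and B. That is 2 neighbors, so the degree of F is 2.

2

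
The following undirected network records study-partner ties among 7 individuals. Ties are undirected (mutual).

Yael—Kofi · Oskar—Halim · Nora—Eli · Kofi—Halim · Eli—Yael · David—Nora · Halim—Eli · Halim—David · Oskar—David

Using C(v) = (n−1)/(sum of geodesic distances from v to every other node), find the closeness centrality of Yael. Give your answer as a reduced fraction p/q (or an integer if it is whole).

1/2

Distances from Yael: David:3, Eli:1, Halim:2, Kofi:1, Nora:2, Oskar:3. Sum = 12.
n = 7, so closeness = 6/12 = 1/2.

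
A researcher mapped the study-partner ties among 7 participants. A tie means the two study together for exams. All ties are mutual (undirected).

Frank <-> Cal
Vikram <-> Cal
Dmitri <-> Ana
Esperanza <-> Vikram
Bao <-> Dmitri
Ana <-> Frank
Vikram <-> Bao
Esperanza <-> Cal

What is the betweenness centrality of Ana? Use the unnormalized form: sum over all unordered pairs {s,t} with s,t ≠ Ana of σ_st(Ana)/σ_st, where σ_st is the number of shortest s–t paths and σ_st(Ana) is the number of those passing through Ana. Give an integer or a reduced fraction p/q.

Pairs whose geodesics pass through Ana — Dmitri–Frank: 1; Dmitri–Cal: 1/2; Frank–Bao: 1/2.
All other pairs contribute 0.
Summing the contributions gives betweenness(Ana) = 2.

2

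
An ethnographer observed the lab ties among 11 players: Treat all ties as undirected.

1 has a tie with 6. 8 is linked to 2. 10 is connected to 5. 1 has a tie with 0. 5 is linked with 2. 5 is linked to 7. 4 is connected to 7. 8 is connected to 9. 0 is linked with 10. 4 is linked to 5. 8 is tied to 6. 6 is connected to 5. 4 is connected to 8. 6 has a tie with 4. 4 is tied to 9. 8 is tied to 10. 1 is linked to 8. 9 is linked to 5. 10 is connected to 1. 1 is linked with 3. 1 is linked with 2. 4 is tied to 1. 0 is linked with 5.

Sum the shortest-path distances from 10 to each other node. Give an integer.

Distances from 10: 0:1, 1:1, 2:2, 3:2, 4:2, 5:1, 6:2, 7:2, 8:1, 9:2.
Sum = 1 + 1 + 2 + 2 + 2 + 1 + 2 + 2 + 1 + 2 = 16.

16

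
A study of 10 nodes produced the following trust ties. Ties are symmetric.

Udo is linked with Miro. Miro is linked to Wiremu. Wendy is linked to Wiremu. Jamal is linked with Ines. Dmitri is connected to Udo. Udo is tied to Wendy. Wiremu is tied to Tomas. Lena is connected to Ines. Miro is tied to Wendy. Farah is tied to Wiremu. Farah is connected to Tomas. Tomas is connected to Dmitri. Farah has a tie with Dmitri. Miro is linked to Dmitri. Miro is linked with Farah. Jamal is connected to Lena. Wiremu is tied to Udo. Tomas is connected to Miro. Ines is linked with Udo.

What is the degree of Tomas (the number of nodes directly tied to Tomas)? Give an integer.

Tomas is directly tied to Dmitri, Farah, Miro, and Wiremu. That is 4 neighbors, so the degree of Tomas is 4.

4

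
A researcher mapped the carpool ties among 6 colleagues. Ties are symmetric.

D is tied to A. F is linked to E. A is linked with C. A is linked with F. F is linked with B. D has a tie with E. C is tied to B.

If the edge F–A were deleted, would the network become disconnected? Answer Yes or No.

Even without that edge, F still reaches A via F – E – D – A, so the network stays connected. Not a bridge.

No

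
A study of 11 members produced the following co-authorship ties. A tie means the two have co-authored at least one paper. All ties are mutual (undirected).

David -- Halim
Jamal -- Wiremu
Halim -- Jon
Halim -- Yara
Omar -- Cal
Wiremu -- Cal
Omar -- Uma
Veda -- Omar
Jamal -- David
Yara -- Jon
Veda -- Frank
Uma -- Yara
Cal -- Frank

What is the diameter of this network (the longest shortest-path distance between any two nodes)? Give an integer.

5

Eccentricity of each node (its greatest distance to any other): Cal:4, David:5, Frank:5, Halim:5, Jamal:4, Jon:5, Omar:4, Uma:4, Veda:5, Wiremu:4, Yara:4.
The maximum eccentricity is 5, realized for instance by the pair Jon–Frank via Jon – Yara – Uma – Omar – Cal – Frank. So the diameter is 5.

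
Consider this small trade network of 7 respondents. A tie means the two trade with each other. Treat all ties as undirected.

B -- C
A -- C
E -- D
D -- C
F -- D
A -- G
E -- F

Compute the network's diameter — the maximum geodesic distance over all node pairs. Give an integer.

4

Eccentricity of each node (its greatest distance to any other): A:3, B:3, C:2, D:3, E:4, F:4, G:4.
The maximum eccentricity is 4, realized for instance by the pair G–F via G – A – C – D – F. So the diameter is 4.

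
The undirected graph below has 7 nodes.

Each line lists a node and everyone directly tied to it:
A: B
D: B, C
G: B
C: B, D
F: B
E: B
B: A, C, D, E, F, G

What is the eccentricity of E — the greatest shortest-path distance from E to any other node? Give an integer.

2

Distances from E: A:2, B:1, C:2, D:2, F:2, G:2.
The largest is 2 (to F, C, A, D, and G), so the eccentricity of E is 2.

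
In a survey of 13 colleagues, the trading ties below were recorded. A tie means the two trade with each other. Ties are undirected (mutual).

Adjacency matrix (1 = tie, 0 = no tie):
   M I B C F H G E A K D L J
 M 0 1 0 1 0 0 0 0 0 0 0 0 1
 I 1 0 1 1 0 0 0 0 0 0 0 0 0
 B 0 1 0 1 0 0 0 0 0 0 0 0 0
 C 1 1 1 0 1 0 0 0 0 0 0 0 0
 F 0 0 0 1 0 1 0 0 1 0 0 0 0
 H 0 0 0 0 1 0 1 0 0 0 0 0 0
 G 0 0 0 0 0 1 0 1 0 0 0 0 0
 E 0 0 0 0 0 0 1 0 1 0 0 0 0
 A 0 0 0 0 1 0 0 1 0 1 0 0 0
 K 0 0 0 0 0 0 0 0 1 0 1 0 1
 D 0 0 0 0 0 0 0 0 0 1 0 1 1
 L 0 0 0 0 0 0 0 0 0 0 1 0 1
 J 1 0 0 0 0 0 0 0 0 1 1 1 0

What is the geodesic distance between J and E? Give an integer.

3

One shortest route is J – K – A – E, which uses 3 edges, and at distance 2 from J we only reach {A, C, I}, which does not include E. So d(J,E) = 3.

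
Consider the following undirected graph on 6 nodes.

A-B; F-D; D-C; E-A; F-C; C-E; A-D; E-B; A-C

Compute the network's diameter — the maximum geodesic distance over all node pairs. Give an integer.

3

Eccentricity of each node (its greatest distance to any other): A:2, B:3, C:2, D:2, E:2, F:3.
The maximum eccentricity is 3, realized for instance by the pair F–B via F – D – A – B. So the diameter is 3.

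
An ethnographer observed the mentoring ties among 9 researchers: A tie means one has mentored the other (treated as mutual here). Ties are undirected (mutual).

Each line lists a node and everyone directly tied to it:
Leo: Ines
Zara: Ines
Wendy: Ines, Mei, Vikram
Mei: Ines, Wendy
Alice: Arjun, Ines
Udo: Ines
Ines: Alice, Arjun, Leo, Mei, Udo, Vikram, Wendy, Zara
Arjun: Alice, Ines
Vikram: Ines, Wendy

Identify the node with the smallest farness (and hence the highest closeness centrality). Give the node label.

Farness (sum of distances to all others) for each node — Alice:14, Arjun:14, Ines:8, Leo:15, Mei:14, Udo:15, Vikram:14, Wendy:13, Zara:15.
The smallest farness is 8, for Ines, so Ines has the highest closeness.

Ines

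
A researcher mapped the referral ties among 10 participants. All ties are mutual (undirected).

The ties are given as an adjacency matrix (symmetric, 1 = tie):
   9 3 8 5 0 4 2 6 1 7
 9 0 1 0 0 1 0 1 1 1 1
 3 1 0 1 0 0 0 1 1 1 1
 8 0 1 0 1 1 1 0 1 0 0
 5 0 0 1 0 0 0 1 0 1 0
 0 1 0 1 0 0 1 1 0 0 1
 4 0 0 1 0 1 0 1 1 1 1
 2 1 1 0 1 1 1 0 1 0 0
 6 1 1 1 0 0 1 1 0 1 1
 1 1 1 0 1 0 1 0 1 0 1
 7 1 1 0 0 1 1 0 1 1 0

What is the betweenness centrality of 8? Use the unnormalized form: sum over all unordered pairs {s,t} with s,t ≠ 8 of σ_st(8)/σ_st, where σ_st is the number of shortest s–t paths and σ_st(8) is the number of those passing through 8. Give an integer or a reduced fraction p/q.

Pairs whose geodesics pass through 8 — 3–5: 1/3; 3–0: 1/4; 3–4: 1/5; 5–0: 1/2; 5–4: 1/3; 5–6: 1/3; 0–6: 1/5.
All other pairs contribute 0.
Summing the contributions gives betweenness(8) = 43/20.

43/20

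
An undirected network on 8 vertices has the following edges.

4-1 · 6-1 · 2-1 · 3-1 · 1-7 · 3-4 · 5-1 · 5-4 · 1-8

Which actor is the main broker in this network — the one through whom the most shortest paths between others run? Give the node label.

Unnormalized betweenness of each node: 1:37/2, 2:0, 3:0, 4:1/2, 5:0, 6:0, 7:0, 8:0.
1 has the largest value, 37/2, making it the main broker — the node through which the most shortest paths run.

1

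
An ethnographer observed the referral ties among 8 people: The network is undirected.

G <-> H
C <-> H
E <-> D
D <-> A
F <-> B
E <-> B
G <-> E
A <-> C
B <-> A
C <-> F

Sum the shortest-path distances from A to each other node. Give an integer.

Distances from A: B:1, C:1, D:1, E:2, F:2, G:3, H:2.
Sum = 1 + 1 + 1 + 2 + 2 + 3 + 2 = 12.

12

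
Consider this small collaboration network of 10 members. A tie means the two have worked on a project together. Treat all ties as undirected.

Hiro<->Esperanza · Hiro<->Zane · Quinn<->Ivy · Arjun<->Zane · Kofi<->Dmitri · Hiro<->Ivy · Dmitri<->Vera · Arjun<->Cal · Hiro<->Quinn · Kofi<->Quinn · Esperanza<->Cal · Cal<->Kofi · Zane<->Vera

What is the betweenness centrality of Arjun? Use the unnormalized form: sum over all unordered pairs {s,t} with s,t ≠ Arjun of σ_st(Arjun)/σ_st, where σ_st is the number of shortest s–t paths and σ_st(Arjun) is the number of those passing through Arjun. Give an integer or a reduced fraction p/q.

11/6

Pairs whose geodesics pass through Arjun — Cal–Zane: 1; Cal–Vera: 1/2; Zane–Kofi: 1/3.
All other pairs contribute 0.
Summing the contributions gives betweenness(Arjun) = 11/6.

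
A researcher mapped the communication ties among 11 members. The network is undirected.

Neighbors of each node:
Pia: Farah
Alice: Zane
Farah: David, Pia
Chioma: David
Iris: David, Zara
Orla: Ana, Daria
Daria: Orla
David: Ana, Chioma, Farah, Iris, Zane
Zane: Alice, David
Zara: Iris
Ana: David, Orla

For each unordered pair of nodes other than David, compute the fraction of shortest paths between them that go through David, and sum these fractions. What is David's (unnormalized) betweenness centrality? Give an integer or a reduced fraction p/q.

39

Pairs whose geodesics pass through David — Alice–Zara: 1; Alice–Pia: 1; Alice–Chioma: 1; Alice–Farah: 1; Alice–Ana: 1; Alice–Iris: 1; Alice–Daria: 1; Alice–Orla: 1; Zara–Pia: 1; Zara–Chioma: 1; Zara–Farah: 1; Zara–Ana: 1; Zara–Daria: 1; Zara–Orla: 1 … (+25 more pairs).
All other pairs contribute 0.
Summing the contributions gives betweenness(David) = 39.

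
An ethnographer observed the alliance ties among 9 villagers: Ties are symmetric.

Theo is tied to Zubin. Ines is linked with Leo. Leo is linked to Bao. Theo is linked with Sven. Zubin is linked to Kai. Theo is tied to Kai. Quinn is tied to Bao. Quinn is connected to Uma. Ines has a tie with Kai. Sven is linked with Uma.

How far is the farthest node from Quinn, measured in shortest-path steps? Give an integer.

Distances from Quinn: Bao:1, Ines:3, Kai:4, Leo:2, Sven:2, Theo:3, Uma:1, Zubin:4.
The largest is 4 (to Kai and Zubin), so the eccentricity of Quinn is 4.

4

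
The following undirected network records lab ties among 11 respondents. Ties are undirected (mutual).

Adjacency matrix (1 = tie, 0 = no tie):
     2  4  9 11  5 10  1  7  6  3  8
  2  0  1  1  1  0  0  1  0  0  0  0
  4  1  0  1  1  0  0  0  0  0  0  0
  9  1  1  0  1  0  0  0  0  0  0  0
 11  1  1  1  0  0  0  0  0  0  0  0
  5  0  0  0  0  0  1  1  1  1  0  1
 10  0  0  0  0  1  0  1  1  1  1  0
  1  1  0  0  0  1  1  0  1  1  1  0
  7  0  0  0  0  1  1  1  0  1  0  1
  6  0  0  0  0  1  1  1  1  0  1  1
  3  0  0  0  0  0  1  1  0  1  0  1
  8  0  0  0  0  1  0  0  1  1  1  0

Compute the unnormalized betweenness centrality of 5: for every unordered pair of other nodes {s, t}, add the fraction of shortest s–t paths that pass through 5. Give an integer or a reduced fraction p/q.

3/2

Pairs whose geodesics pass through 5 — 2–8: 1/4; 4–8: 1/4; 9–8: 1/4; 11–8: 1/4; 10–8: 1/4; 1–8: 1/4.
All other pairs contribute 0.
Summing the contributions gives betweenness(5) = 3/2.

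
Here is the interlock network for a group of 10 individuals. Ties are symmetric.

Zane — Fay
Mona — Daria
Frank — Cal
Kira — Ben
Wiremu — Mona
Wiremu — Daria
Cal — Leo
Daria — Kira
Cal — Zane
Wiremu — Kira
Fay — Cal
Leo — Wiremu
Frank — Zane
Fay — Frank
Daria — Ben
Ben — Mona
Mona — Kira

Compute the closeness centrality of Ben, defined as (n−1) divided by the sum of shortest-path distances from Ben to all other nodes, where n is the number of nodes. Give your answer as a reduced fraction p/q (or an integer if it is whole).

1/3

Distances from Ben: Cal:4, Daria:1, Fay:5, Frank:5, Kira:1, Leo:3, Mona:1, Wiremu:2, Zane:5. Sum = 27.
n = 10, so closeness = 9/27 = 1/3.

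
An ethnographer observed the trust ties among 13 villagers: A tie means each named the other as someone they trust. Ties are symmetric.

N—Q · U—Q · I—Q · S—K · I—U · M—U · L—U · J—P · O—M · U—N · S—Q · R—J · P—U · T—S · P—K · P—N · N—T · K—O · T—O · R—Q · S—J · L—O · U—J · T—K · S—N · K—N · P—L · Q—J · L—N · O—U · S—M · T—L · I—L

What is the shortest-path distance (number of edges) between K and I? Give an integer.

One shortest route is K – S – Q – I, which uses 3 edges, and at distance 2 from K we only reach {J, L, M, Q, U}, which does not include I. So d(K,I) = 3.

3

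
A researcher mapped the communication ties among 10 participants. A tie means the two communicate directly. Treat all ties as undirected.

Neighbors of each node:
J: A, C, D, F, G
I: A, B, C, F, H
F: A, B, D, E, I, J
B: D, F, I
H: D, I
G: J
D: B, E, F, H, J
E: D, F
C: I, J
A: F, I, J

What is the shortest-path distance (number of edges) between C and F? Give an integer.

2

One shortest route is C – J – F, which uses 2 edges, and C and F are not directly tied, so nothing shorter exists. So d(C,F) = 2.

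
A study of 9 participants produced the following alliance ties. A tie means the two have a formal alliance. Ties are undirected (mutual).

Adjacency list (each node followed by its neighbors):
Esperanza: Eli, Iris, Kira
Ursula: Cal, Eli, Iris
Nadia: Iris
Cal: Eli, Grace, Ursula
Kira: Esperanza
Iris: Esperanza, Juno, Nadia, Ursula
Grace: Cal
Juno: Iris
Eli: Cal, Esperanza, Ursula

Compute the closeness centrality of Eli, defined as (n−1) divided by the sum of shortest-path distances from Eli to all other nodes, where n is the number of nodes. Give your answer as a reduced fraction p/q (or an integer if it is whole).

8/15

Distances from Eli: Cal:1, Esperanza:1, Grace:2, Iris:2, Juno:3, Kira:2, Nadia:3, Ursula:1. Sum = 15.
n = 9, so closeness = 8/15.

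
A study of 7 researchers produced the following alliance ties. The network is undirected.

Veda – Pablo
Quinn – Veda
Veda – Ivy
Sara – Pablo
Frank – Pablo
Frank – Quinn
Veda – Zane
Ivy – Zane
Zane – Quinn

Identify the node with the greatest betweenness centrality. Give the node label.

Unnormalized betweenness of each node: Frank:1, Ivy:0, Pablo:35/6, Quinn:13/6, Sara:0, Veda:37/6, Zane:5/6.
Veda has the largest value, 37/6, making it the main broker — the node through which the most shortest paths run.

Veda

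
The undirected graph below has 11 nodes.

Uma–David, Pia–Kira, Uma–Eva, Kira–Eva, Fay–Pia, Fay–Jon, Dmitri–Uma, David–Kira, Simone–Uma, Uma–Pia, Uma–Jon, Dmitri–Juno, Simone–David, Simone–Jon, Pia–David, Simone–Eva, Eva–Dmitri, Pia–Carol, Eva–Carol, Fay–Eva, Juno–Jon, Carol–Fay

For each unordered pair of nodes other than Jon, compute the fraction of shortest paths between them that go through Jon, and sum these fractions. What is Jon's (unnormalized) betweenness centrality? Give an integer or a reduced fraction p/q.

31/6

Pairs whose geodesics pass through Jon — Juno–Pia: 2/3; Juno–David: 2/3; Juno–Carol: 1/2; Juno–Uma: 1/2; Juno–Simone: 1; Juno–Fay: 1; Uma–Fay: 1/3; Simone–Fay: 1/2.
All other pairs contribute 0.
Summing the contributions gives betweenness(Jon) = 31/6.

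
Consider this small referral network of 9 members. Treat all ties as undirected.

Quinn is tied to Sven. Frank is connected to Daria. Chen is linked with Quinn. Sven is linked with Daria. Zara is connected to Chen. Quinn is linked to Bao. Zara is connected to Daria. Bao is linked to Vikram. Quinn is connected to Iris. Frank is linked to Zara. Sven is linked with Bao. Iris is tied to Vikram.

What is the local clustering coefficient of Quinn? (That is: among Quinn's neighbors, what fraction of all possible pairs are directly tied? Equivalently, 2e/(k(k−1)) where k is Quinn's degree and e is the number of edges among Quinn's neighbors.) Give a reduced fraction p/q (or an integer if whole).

Quinn's neighbors: Bao, Chen, Iris, and Sven (k = 4).
Possible neighbor pairs: C(4,2) = 6. Edges among them: Bao–Sven → e = 1.
Clustering(Quinn) = 1/6.

1/6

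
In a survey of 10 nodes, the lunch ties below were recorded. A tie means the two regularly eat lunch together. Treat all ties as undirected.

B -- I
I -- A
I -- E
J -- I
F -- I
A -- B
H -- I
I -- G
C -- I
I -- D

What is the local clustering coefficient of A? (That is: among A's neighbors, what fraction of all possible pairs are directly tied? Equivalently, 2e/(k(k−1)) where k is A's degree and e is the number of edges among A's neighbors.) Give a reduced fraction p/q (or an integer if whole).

1

A's neighbors: B and I (k = 2).
Possible neighbor pairs: C(2,2) = 1. Edges among them: B–I → e = 1.
Clustering(A) = 1/1.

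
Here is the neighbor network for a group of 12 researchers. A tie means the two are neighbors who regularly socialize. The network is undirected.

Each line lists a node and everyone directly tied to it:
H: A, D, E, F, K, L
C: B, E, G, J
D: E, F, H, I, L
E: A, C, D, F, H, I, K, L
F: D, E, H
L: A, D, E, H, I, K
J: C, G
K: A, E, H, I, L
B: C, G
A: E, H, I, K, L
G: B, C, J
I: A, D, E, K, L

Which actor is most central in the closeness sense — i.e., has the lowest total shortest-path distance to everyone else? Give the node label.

E

Farness (sum of distances to all others) for each node — A:20, B:27, C:18, D:20, E:14, F:22, G:26, H:19, I:20, J:27, K:20, L:19.
The smallest farness is 14, for E, so E has the highest closeness.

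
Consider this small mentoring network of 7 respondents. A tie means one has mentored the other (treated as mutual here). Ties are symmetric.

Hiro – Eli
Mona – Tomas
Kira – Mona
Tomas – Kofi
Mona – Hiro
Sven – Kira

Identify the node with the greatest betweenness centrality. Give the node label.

Unnormalized betweenness of each node: Eli:0, Hiro:5, Kira:5, Kofi:0, Mona:12, Sven:0, Tomas:5.
Mona has the largest value, 12, making it the main broker — the node through which the most shortest paths run.

Mona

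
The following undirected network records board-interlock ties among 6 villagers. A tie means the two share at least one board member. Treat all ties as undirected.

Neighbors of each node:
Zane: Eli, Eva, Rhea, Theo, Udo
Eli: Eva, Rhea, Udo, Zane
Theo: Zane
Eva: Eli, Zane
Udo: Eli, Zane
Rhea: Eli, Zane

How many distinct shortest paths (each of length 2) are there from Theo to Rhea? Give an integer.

1

The shortest distance is 2, and the only length-2 path is Theo–Zane–Rhea. So there is exactly 1 shortest path.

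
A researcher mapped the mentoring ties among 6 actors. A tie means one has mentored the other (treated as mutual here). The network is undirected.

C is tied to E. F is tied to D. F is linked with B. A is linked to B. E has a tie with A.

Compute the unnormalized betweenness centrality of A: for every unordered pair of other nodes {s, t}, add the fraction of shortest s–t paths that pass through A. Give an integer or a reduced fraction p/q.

6

Pairs whose geodesics pass through A — D–C: 1; D–E: 1; C–F: 1; C–B: 1; E–F: 1; E–B: 1.
All other pairs contribute 0.
Summing the contributions gives betweenness(A) = 6.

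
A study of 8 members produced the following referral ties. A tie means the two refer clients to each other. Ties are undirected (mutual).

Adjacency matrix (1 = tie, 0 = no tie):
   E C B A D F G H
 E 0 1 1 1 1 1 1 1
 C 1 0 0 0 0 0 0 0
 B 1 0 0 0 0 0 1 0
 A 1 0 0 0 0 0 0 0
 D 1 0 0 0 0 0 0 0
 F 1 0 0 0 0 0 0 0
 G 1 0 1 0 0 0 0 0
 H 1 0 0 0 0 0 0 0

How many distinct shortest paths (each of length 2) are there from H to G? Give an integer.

The shortest distance is 2, and the only length-2 path is H–E–G. So there is exactly 1 shortest path.

1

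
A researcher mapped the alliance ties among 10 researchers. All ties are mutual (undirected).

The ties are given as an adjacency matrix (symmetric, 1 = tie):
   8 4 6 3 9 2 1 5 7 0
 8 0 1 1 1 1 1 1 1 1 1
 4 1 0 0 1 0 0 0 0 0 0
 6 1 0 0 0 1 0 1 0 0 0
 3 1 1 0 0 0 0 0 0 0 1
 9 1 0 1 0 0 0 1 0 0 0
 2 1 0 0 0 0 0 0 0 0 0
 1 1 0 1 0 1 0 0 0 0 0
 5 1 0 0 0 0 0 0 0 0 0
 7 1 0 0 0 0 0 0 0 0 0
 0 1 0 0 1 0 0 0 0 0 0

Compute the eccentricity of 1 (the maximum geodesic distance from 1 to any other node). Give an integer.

2

Distances from 1: 0:2, 2:2, 3:2, 4:2, 5:2, 6:1, 7:2, 8:1, 9:1.
The largest is 2 (to 4, 3, 2, 5, 7, and 0), so the eccentricity of 1 is 2.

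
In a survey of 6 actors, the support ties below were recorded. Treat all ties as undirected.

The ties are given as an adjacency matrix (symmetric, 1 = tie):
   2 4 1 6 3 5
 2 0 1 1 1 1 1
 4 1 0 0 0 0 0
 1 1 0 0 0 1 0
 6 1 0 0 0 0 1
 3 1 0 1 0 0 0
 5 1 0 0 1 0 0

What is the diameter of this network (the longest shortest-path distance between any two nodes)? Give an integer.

2

Eccentricity of each node (its greatest distance to any other): 1:2, 2:1, 3:2, 4:2, 5:2, 6:2.
The maximum eccentricity is 2, realized for instance by the pair 4–1 via 4 – 2 – 1. So the diameter is 2.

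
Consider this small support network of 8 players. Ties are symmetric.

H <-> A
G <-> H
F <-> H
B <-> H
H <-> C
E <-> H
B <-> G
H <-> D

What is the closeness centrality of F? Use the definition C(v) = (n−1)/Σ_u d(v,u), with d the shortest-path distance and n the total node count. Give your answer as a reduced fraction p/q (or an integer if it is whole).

7/13

Distances from F: A:2, B:2, C:2, D:2, E:2, G:2, H:1. Sum = 13.
n = 8, so closeness = 7/13.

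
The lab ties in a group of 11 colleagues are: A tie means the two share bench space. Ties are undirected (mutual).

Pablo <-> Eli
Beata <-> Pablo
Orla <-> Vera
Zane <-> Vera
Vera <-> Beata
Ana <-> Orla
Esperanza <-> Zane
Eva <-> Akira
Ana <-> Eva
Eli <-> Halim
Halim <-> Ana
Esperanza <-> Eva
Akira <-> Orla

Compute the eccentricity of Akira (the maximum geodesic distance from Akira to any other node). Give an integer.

Distances from Akira: Ana:2, Beata:3, Eli:4, Esperanza:2, Eva:1, Halim:3, Orla:1, Pablo:4, Vera:2, Zane:3.
The largest is 4 (to Eli and Pablo), so the eccentricity of Akira is 4.

4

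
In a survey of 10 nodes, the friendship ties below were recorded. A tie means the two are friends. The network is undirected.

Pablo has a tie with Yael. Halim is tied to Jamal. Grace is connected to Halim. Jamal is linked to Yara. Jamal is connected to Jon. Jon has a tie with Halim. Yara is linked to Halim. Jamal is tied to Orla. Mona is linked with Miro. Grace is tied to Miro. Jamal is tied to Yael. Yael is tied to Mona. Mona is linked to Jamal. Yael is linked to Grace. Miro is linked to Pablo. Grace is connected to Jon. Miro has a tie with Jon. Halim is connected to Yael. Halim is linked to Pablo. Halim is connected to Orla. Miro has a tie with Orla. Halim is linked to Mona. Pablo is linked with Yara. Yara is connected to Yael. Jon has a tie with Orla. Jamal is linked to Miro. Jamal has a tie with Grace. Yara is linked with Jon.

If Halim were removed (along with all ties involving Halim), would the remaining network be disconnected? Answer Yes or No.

Even without Halim, every remaining node can still reach every other (the residual graph is connected), so Halim is not a cut vertex.

No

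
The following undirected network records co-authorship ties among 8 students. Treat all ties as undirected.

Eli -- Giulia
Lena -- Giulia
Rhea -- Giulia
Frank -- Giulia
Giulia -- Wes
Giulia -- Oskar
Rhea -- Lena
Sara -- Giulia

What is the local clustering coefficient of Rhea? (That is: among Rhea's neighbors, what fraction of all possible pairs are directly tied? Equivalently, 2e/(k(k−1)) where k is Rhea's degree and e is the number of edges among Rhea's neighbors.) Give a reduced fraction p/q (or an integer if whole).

1

Rhea's neighbors: Giulia and Lena (k = 2).
Possible neighbor pairs: C(2,2) = 1. Edges among them: Giulia–Lena → e = 1.
Clustering(Rhea) = 1/1.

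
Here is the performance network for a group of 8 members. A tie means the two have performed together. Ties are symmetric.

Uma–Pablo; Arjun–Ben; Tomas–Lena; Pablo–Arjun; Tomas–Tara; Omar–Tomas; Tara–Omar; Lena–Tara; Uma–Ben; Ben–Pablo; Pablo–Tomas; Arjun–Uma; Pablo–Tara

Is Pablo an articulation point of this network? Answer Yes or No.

Removing Pablo leaves {Arjun, Ben, and Uma} with no path to {Lena, Omar, Tara, and Tomas}, so the network splits into 2 components. Pablo is a cut vertex.

Yes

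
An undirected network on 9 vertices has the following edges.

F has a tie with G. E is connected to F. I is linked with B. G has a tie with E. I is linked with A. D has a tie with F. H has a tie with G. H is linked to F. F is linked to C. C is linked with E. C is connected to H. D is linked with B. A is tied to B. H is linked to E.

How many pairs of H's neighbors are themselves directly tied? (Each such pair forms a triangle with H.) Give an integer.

H's neighbors: C, E, F, and G.
Neighbor pairs that are themselves tied: H–C–E; H–C–F; H–E–F; H–E–G; H–F–G. Each forms one triangle with H, for 5 in total.

5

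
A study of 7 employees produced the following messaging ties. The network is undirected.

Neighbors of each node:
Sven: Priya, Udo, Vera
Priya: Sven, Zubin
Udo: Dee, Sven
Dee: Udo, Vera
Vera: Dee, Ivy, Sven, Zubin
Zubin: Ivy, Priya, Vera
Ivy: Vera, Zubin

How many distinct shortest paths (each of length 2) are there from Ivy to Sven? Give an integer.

The shortest distance is 2, and the only length-2 path is Ivy–Vera–Sven. So there is exactly 1 shortest path.

1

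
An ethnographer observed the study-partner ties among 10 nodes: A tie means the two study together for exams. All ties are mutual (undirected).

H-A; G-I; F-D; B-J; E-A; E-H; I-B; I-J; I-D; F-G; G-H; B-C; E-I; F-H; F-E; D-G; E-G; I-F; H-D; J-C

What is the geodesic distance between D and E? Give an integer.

2

One shortest route is D – F – E, which uses 2 edges, and D and E are not directly tied, so nothing shorter exists. So d(D,E) = 2.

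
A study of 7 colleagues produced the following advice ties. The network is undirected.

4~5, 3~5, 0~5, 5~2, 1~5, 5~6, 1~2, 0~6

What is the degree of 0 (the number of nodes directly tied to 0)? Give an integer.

2

0 is directly tied to 5 and 6. That is 2 neighbors, so the degree of 0 is 2.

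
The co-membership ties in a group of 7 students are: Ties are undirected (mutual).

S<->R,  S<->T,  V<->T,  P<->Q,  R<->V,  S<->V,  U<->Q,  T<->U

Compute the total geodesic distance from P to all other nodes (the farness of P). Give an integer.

Distances from P: Q:1, R:5, S:4, T:3, U:2, V:4.
Sum = 1 + 5 + 4 + 3 + 2 + 4 = 19.

19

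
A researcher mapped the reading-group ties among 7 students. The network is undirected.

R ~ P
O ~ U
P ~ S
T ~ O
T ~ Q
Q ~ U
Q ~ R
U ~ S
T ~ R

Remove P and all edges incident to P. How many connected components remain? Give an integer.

P's neighbors (R and S) remain reachable from one another through other ties, so the rest of the network stays in one piece.

1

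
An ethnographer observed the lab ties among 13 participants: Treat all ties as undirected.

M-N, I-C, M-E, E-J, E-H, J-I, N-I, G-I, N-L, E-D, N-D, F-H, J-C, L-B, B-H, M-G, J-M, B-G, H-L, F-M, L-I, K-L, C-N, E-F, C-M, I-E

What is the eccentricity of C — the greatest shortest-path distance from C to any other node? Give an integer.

3

Distances from C: B:3, D:2, E:2, F:2, G:2, H:3, I:1, J:1, K:3, L:2, M:1, N:1.
The largest is 3 (to K, H, and B), so the eccentricity of C is 3.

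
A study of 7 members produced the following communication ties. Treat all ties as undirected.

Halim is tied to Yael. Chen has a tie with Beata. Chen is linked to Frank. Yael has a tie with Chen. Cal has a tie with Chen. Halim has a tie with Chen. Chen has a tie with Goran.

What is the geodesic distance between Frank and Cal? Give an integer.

2

One shortest route is Frank – Chen – Cal, which uses 2 edges, and Frank and Cal are not directly tied, so nothing shorter exists. So d(Frank,Cal) = 2.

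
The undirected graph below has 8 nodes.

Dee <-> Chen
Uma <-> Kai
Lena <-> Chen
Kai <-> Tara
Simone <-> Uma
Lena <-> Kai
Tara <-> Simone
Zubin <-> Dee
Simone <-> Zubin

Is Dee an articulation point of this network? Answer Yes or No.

No

Even without Dee, every remaining node can still reach every other (the residual graph is connected), so Dee is not a cut vertex.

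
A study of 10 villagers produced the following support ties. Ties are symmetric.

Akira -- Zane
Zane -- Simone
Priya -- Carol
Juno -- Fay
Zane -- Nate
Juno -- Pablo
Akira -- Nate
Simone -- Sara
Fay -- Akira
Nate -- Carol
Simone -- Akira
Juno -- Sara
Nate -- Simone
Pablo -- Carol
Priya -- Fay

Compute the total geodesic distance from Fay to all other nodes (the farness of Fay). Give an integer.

15

Distances from Fay: Akira:1, Carol:2, Juno:1, Nate:2, Pablo:2, Priya:1, Sara:2, Simone:2, Zane:2.
Sum = 1 + 2 + 1 + 2 + 2 + 1 + 2 + 2 + 2 = 15.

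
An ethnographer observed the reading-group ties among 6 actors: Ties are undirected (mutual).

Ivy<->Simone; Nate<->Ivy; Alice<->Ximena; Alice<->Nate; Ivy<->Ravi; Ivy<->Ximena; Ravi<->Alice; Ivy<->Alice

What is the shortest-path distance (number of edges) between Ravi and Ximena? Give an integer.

One shortest route is Ravi – Ivy – Ximena, which uses 2 edges, and Ravi and Ximena are not directly tied, so nothing shorter exists. So d(Ravi,Ximena) = 2.

2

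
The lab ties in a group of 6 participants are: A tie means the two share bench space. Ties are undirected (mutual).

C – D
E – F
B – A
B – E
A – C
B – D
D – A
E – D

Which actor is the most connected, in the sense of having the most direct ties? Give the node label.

D

Degrees — A:3, B:3, C:2, D:4, E:3, F:1.
The maximum is 4, attained only by D.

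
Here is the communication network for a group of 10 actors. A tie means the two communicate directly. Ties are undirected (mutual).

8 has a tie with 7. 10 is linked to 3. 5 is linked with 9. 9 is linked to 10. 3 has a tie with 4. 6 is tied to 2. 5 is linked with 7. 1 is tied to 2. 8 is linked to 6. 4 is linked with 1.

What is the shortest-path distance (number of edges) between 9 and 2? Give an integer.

One shortest route is 9 – 5 – 7 – 8 – 6 – 2, which uses 5 edges, and at distance 4 from 9 we only reach {1, 6}, which does not include 2. So d(9,2) = 5.

5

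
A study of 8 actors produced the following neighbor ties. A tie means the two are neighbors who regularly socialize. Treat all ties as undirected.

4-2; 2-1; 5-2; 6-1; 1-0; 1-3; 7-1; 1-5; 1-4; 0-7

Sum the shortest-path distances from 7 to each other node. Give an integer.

Distances from 7: 0:1, 1:1, 2:2, 3:2, 4:2, 5:2, 6:2.
Sum = 1 + 1 + 2 + 2 + 2 + 2 + 2 = 12.

12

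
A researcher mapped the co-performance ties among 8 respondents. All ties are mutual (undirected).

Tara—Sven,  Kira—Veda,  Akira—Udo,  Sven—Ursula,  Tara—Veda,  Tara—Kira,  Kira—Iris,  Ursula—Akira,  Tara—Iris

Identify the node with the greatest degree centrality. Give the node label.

Degrees — Akira:2, Iris:2, Kira:3, Sven:2, Tara:4, Udo:1, Ursula:2, Veda:2.
The maximum is 4, attained only by Tara.

Tara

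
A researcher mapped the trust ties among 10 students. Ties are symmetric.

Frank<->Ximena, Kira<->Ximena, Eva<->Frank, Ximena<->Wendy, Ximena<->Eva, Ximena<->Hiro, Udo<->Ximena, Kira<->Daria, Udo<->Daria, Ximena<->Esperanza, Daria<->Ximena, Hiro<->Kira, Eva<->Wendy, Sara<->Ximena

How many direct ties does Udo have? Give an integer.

Udo is directly tied to Daria and Ximena. That is 2 neighbors, so the degree of Udo is 2.

2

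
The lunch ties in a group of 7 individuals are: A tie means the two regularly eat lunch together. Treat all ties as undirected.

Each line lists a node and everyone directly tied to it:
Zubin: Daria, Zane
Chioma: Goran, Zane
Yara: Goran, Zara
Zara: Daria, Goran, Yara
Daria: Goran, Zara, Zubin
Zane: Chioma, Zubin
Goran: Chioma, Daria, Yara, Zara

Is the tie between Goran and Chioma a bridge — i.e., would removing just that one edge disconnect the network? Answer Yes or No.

Even without that edge, Goran still reaches Chioma via Goran – Daria – Zubin – Zane – Chioma, so the network stays connected. Not a bridge.

No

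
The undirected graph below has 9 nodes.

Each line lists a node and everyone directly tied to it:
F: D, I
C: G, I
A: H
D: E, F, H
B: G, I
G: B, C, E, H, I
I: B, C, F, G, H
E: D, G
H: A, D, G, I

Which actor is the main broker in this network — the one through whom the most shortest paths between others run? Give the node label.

Unnormalized betweenness of each node: A:0, B:0, C:0, D:3, E:1, F:1, G:15/2, H:9, I:15/2.
H has the largest value, 9, making it the main broker — the node through which the most shortest paths run.

H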